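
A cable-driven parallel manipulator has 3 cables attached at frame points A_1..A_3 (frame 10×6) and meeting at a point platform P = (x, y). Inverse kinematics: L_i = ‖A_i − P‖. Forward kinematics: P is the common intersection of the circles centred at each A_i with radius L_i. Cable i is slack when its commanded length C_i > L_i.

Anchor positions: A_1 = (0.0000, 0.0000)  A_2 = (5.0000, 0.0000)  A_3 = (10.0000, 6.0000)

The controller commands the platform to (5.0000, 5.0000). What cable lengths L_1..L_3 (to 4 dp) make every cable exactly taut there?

L_1 = √((0.0000−5.0000)² + (0.0000−5.0000)²) = 7.0711
L_2 = √((5.0000−5.0000)² + (0.0000−5.0000)²) = 5.0000
L_3 = √((10.0000−5.0000)² + (6.0000−5.0000)²) = 5.0990

(7.0711, 5.0000, 5.0990)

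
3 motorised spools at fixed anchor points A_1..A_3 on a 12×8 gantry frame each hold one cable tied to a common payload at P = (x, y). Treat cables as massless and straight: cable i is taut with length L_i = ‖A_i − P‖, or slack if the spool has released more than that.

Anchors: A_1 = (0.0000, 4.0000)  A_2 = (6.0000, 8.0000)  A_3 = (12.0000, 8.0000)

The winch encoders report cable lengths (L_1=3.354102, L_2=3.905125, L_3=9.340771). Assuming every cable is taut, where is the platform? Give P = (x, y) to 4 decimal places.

each cable: (A_i−P)·(A_i−P) = L_i²; let c_i = ‖A_i‖²−L_i²
c_1 = 0.0000+16.0000−11.2500 = 4.7500
row 1: -12.0000x − 8.0000y = -80.0000  (c_2=84.7500)
row 2: -24.0000x − 8.0000y = -116.0000  (c_3=120.7500)
Cramer on rows 1–2 → x = 3.0000, y = 5.5000

(3.0000, 5.5000)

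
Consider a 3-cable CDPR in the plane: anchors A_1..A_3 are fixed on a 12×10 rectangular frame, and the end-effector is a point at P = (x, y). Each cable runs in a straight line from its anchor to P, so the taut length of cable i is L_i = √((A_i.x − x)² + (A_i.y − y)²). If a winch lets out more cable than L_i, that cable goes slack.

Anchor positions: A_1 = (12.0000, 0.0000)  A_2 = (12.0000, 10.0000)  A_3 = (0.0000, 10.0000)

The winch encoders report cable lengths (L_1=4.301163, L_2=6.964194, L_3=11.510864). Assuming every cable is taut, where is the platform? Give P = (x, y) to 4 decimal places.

(9.5000, 3.5000)

each cable: (A_i−P)·(A_i−P) = L_i²; let c_i = ‖A_i‖²−L_i²
c_1 = 144.0000+0.0000−18.5000 = 125.5000
row 1: 0.0000x − 20.0000y = -70.0000  (c_2=195.5000)
row 2: 24.0000x − 20.0000y = 158.0000  (c_3=-32.5000)
Cramer on rows 1–2 → x = 9.5000, y = 3.5000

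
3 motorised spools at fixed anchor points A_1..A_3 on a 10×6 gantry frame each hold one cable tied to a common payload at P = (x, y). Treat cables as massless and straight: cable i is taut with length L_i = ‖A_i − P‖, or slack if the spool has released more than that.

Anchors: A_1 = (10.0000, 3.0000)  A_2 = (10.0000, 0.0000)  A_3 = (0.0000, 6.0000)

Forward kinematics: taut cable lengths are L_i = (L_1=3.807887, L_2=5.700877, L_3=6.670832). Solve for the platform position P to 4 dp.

each cable: (A_i−P)·(A_i−P) = L_i²; let k_i = ‖A_i‖²−L_i²
k_1 = 100.0000+9.0000−14.5000 = 94.5000
row 1: 0.0000x + 6.0000y = 27.0000  (k_2=67.5000)
row 2: 20.0000x − 6.0000y = 103.0000  (k_3=-8.5000)
Cramer on rows 1–2 → x = 6.5000, y = 4.5000

(6.5000, 4.5000)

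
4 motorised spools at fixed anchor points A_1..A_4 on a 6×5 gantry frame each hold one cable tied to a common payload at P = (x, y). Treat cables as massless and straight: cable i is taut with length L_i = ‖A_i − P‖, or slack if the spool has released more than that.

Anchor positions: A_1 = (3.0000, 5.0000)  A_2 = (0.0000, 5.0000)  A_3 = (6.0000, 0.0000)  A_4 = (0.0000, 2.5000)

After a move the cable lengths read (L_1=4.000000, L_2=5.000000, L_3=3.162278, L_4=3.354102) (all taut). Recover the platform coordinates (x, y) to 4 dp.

circle eqns → linear via eq_j − eq_1; set q_j = A_j·A_j − L_j²
q_1 = 9.0000+25.0000−16.0000 = 18.0000
6.0000·x + 0.0000·y = q_1−q_2 = 18.0000
-6.0000·x + 10.0000·y = q_1−q_3 = -8.0000
6.0000·x + 5.0000·y = q_1−q_4 = 23.0000
solve first two rows → x=3.0000, y=1.0000
check cable 4: ‖A_4−P‖² = 11.2500 ≈ L_4² = 11.2500 ✓

(3.0000, 1.0000)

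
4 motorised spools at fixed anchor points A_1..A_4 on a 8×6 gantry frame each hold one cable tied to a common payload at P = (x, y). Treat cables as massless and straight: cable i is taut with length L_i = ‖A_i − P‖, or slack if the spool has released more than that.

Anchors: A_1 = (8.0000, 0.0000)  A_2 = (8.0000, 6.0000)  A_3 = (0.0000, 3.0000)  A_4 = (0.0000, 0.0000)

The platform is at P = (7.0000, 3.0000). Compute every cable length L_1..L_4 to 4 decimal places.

L_1 = √((8.0000−7.0000)² + (0.0000−3.0000)²) = 3.1623
L_2 = √((8.0000−7.0000)² + (6.0000−3.0000)²) = 3.1623
L_3 = √((0.0000−7.0000)² + (3.0000−3.0000)²) = 7.0000
L_4 = √((0.0000−7.0000)² + (0.0000−3.0000)²) = 7.6158

(3.1623, 3.1623, 7.0000, 7.6158)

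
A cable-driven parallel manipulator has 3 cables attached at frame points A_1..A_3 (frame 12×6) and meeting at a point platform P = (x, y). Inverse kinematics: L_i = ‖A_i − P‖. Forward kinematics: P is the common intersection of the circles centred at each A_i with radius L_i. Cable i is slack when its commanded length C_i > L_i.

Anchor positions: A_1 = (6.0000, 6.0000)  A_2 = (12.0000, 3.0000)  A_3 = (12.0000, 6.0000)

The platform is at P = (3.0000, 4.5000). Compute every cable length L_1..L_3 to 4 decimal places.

L_1 = √((6.0000−3.0000)² + (6.0000−4.5000)²) = 3.3541
L_2 = √((12.0000−3.0000)² + (3.0000−4.5000)²) = 9.1241
L_3 = √((12.0000−3.0000)² + (6.0000−4.5000)²) = 9.1241

(3.3541, 9.1241, 9.1241)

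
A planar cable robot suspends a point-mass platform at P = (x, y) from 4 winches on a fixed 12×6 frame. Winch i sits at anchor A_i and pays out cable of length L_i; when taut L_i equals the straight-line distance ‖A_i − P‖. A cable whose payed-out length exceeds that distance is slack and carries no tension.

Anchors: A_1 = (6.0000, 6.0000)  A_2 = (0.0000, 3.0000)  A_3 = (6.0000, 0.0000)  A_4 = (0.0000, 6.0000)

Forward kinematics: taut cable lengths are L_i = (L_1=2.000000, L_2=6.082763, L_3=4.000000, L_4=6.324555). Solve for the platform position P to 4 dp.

each cable: (A_i−P)·(A_i−P) = L_i²; let k_i = ‖A_i‖²−L_i²
k_1 = 36.0000+36.0000−4.0000 = 68.0000
row 1: 12.0000x + 6.0000y = 96.0000  (k_2=-28.0000)
row 2: 0.0000x + 12.0000y = 48.0000  (k_3=20.0000)
row 3: 12.0000x + 0.0000y = 72.0000  (k_4=-4.0000)
Cramer on rows 1–2 → x = 6.0000, y = 4.0000
check cable 4: ‖A_4−P‖² = 40.0000 ≈ L_4² = 40.0000 ✓

(6.0000, 4.0000)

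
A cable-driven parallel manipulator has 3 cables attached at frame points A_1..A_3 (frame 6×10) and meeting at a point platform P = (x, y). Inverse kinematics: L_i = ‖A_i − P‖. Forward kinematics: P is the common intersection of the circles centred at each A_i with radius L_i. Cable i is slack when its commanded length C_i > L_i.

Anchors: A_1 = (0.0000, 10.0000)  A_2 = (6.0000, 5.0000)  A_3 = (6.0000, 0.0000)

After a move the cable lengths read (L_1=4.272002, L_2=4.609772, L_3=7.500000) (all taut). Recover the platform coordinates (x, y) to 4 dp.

expand ‖A_i−P‖²=L_i² and subtract eq 1 (k_i ≔ ‖A_i‖²−L_i²)
k_1 = 0.0000+100.0000−18.2500 = 81.7500
eq1−eq2 → [-12.0000  10.0000]·P = 42.0000
eq1−eq3 → [-12.0000  20.0000]·P = 102.0000
2×2 solve → P = (1.5000, 6.0000)

(1.5000, 6.0000)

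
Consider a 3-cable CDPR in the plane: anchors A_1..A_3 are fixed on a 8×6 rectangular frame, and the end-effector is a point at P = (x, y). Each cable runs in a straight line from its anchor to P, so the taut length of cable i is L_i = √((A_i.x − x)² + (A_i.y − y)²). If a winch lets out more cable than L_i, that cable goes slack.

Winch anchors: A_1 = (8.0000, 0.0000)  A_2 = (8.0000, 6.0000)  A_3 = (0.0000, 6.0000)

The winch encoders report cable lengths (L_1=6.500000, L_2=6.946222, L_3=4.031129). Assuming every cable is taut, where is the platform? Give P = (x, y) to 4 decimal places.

(2.0000, 2.5000)

expand ‖A_i−P‖²=L_i² and subtract eq 1 (c_i ≔ ‖A_i‖²−L_i²)
c_1 = 64.0000+0.0000−42.2500 = 21.7500
eq1−eq2 → [0.0000  -12.0000]·P = -30.0000
eq1−eq3 → [16.0000  -12.0000]·P = 2.0000
2×2 solve → P = (2.0000, 2.5000)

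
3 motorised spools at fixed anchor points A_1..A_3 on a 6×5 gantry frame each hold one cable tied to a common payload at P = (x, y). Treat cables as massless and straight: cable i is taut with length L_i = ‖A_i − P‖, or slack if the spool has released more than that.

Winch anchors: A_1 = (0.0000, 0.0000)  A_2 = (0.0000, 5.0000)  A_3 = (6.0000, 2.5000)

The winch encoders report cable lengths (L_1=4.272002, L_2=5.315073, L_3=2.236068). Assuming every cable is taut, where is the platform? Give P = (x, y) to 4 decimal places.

each cable: (A_i−P)·(A_i−P) = L_i²; let c_i = ‖A_i‖²−L_i²
c_1 = 0.0000+0.0000−18.2500 = -18.2500
row 1: 0.0000x − 10.0000y = -15.0000  (c_2=-3.2500)
row 2: -12.0000x − 5.0000y = -55.5000  (c_3=37.2500)
Cramer on rows 1–2 → x = 4.0000, y = 1.5000

(4.0000, 1.5000)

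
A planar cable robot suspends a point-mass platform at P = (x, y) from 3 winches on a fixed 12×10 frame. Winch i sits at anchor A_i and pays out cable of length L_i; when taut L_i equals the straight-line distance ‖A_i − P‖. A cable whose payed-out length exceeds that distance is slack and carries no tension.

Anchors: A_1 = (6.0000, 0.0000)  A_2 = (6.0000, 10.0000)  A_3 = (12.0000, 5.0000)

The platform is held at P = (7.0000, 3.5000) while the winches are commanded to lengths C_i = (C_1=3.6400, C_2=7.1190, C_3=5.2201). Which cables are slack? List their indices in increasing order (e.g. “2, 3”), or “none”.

cable 1: L_1 = ‖A_1−P‖ = 3.6401;  C_1 = 3.6400 → taut
cable 2: L_2 = ‖A_2−P‖ = 6.5765;  C_2 = 7.1190 → slack
cable 3: L_3 = ‖A_3−P‖ = 5.2202;  C_3 = 5.2201 → taut

2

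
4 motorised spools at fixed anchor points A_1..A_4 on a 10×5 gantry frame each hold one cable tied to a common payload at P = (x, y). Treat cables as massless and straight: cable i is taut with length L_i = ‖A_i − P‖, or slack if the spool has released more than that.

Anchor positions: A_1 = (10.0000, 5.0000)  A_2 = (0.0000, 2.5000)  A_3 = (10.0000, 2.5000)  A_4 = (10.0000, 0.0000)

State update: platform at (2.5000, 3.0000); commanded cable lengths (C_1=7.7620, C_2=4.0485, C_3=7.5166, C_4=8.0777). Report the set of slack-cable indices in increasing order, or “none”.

2

i=1: geometric 7.7621 vs commanded 7.7620 ⇒ taut
i=2: geometric 2.5495 vs commanded 4.0485 ⇒ slack
i=3: geometric 7.5166 vs commanded 7.5166 ⇒ taut
i=4: geometric 8.0777 vs commanded 8.0777 ⇒ taut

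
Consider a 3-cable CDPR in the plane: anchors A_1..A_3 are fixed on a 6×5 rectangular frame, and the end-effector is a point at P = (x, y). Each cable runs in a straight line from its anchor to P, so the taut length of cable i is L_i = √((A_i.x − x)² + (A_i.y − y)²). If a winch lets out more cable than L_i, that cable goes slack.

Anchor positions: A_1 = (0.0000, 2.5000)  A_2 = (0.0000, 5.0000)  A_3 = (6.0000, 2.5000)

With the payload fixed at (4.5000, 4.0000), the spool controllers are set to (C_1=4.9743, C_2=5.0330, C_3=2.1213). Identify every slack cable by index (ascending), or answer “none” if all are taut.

1, 2

cable 1: L_1 = ‖A_1−P‖ = 4.7434;  C_1 = 4.9743 → slack
cable 2: L_2 = ‖A_2−P‖ = 4.6098;  C_2 = 5.0330 → slack
cable 3: L_3 = ‖A_3−P‖ = 2.1213;  C_3 = 2.1213 → taut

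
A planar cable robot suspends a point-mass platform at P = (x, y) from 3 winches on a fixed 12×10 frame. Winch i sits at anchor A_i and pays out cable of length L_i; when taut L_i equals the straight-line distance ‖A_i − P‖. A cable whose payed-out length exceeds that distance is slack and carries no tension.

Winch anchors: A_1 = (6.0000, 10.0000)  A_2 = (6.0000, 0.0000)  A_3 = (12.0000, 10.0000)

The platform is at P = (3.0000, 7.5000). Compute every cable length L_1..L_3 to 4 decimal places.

(3.9051, 8.0777, 9.3408)

L_1: Δ = A_1−P = (3.0000, 2.5000) → ‖Δ‖ = √15.2500 = 3.9051
L_2: Δ = A_2−P = (3.0000, -7.5000) → ‖Δ‖ = √65.2500 = 8.0777
L_3: Δ = A_3−P = (9.0000, 2.5000) → ‖Δ‖ = √87.2500 = 9.3408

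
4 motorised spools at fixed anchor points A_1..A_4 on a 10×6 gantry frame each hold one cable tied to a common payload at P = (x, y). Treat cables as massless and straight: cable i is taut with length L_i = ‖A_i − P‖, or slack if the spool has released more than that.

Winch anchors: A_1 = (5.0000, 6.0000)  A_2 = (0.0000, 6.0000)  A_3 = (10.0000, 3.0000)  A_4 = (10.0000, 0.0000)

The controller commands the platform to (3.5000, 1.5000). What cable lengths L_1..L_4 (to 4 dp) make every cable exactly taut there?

cable 1: Δx=1.5000, Δy=4.5000; L_1 = √(Δx²+Δy²) = 4.7434
cable 2: Δx=-3.5000, Δy=4.5000; L_2 = √(Δx²+Δy²) = 5.7009
cable 3: Δx=6.5000, Δy=1.5000; L_3 = √(Δx²+Δy²) = 6.6708
cable 4: Δx=6.5000, Δy=-1.5000; L_4 = √(Δx²+Δy²) = 6.6708

(4.7434, 5.7009, 6.6708, 6.6708)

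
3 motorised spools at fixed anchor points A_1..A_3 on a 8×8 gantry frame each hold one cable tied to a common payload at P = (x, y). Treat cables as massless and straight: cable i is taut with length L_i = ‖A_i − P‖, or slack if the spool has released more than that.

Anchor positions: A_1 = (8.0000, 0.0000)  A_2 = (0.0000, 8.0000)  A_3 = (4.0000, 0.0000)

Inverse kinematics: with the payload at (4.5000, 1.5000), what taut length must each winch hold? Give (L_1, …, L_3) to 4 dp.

(3.8079, 7.9057, 1.5811)

cable 1: Δx=3.5000, Δy=-1.5000; L_1 = √(Δx²+Δy²) = 3.8079
cable 2: Δx=-4.5000, Δy=6.5000; L_2 = √(Δx²+Δy²) = 7.9057
cable 3: Δx=-0.5000, Δy=-1.5000; L_3 = √(Δx²+Δy²) = 1.5811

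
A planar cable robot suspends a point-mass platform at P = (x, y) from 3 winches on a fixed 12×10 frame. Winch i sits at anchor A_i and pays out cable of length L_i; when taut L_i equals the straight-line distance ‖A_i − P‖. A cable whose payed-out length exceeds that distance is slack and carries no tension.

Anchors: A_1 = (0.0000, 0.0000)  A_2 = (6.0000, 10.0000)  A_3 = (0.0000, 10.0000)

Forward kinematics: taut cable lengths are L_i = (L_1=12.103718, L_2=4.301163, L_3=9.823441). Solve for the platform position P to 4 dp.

(9.5000, 7.5000)

each cable: (A_i−P)·(A_i−P) = L_i²; let k_i = ‖A_i‖²−L_i²
k_1 = 0.0000+0.0000−146.5000 = -146.5000
row 1: -12.0000x − 20.0000y = -264.0000  (k_2=117.5000)
row 2: 0.0000x − 20.0000y = -150.0000  (k_3=3.5000)
Cramer on rows 1–2 → x = 9.5000, y = 7.5000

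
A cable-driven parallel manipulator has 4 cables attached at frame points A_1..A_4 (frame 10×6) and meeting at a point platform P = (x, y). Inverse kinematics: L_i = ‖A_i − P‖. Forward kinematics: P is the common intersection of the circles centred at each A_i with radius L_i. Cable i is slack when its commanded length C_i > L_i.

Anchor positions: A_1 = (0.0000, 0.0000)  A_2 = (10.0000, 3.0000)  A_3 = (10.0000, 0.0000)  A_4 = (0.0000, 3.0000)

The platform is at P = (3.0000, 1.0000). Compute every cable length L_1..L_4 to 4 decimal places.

(3.1623, 7.2801, 7.0711, 3.6056)

cable 1: Δx=-3.0000, Δy=-1.0000; L_1 = √(Δx²+Δy²) = 3.1623
cable 2: Δx=7.0000, Δy=2.0000; L_2 = √(Δx²+Δy²) = 7.2801
cable 3: Δx=7.0000, Δy=-1.0000; L_3 = √(Δx²+Δy²) = 7.0711
cable 4: Δx=-3.0000, Δy=2.0000; L_4 = √(Δx²+Δy²) = 3.6056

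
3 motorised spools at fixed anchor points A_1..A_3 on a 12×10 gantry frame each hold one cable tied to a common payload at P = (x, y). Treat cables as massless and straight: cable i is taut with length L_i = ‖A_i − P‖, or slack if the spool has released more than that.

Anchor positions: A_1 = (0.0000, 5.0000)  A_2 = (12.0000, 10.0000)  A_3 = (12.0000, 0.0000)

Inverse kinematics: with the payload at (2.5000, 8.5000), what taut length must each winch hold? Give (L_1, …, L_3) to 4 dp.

L_1: Δ = A_1−P = (-2.5000, -3.5000) → ‖Δ‖ = √18.5000 = 4.3012
L_2: Δ = A_2−P = (9.5000, 1.5000) → ‖Δ‖ = √92.5000 = 9.6177
L_3: Δ = A_3−P = (9.5000, -8.5000) → ‖Δ‖ = √162.5000 = 12.7475

(4.3012, 9.6177, 12.7475)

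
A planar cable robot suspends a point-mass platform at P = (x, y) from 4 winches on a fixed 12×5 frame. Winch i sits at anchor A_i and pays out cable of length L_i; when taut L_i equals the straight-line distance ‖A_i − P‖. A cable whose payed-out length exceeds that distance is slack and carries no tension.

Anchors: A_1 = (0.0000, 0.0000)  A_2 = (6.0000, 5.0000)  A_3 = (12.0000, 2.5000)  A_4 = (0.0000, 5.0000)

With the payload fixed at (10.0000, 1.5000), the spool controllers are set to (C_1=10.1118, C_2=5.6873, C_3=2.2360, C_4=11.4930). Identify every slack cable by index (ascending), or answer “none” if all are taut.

2, 4

cable 1: √((-10.0000)²+(-1.5000)²)=10.1119, C_1=10.1118: taut
cable 2: √((-4.0000)²+(3.5000)²)=5.3151, C_2=5.6873: slack
cable 3: √((2.0000)²+(1.0000)²)=2.2361, C_3=2.2360: taut
cable 4: √((-10.0000)²+(3.5000)²)=10.5948, C_4=11.4930: slack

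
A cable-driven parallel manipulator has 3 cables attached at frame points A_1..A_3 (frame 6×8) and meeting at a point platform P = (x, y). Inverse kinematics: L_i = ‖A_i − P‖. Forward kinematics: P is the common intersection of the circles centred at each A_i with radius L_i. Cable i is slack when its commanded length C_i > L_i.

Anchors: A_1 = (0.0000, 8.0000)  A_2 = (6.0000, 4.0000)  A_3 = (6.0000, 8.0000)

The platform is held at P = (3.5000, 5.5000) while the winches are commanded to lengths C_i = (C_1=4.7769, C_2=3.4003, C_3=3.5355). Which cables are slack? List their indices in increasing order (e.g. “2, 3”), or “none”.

1, 2

cable 1: L_1 = ‖A_1−P‖ = 4.3012;  C_1 = 4.7769 → slack
cable 2: L_2 = ‖A_2−P‖ = 2.9155;  C_2 = 3.4003 → slack
cable 3: L_3 = ‖A_3−P‖ = 3.5355;  C_3 = 3.5355 → taut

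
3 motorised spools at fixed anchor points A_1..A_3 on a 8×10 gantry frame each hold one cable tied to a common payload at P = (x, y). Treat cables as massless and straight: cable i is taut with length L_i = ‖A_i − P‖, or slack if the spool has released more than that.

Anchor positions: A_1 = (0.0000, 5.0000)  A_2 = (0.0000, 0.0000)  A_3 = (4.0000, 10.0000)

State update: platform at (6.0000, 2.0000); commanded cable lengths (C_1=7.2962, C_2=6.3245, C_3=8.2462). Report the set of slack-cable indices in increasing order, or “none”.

1

cable 1: √((-6.0000)²+(3.0000)²)=6.7082, C_1=7.2962: slack
cable 2: √((-6.0000)²+(-2.0000)²)=6.3246, C_2=6.3245: taut
cable 3: √((-2.0000)²+(8.0000)²)=8.2462, C_3=8.2462: taut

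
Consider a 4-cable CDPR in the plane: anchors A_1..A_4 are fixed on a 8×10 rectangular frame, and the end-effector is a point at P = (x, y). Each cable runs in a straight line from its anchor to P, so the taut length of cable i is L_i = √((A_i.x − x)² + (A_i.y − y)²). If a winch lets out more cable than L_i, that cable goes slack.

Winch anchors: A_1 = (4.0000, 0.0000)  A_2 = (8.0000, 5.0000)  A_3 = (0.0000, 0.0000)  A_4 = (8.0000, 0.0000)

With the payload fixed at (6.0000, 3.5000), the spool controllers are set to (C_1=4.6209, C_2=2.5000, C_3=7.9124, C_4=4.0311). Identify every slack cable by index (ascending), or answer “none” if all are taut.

i=1: geometric 4.0311 vs commanded 4.6209 ⇒ slack
i=2: geometric 2.5000 vs commanded 2.5000 ⇒ taut
i=3: geometric 6.9462 vs commanded 7.9124 ⇒ slack
i=4: geometric 4.0311 vs commanded 4.0311 ⇒ taut

1, 3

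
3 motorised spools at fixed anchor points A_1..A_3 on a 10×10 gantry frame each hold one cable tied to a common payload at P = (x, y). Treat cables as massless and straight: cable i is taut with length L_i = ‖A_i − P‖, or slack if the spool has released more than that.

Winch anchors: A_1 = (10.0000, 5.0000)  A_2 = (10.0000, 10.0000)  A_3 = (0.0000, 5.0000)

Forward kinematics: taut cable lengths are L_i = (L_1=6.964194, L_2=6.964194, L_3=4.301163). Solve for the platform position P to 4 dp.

each cable: (A_i−P)·(A_i−P) = L_i²; let k_i = ‖A_i‖²−L_i²
k_1 = 100.0000+25.0000−48.5000 = 76.5000
row 1: 0.0000x − 10.0000y = -75.0000  (k_2=151.5000)
row 2: 20.0000x + 0.0000y = 70.0000  (k_3=6.5000)
Cramer on rows 1–2 → x = 3.5000, y = 7.5000

(3.5000, 7.5000)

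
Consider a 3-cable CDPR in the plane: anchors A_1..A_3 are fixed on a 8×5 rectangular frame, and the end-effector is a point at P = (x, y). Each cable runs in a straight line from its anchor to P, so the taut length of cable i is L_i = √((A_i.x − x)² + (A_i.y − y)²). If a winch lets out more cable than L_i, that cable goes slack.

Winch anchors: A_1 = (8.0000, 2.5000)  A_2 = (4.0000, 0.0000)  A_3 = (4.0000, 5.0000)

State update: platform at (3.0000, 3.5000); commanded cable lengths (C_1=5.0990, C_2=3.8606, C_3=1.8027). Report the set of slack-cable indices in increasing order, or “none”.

2

cable 1: √((5.0000)²+(-1.0000)²)=5.0990, C_1=5.0990: taut
cable 2: √((1.0000)²+(-3.5000)²)=3.6401, C_2=3.8606: slack
cable 3: √((1.0000)²+(1.5000)²)=1.8028, C_3=1.8027: taut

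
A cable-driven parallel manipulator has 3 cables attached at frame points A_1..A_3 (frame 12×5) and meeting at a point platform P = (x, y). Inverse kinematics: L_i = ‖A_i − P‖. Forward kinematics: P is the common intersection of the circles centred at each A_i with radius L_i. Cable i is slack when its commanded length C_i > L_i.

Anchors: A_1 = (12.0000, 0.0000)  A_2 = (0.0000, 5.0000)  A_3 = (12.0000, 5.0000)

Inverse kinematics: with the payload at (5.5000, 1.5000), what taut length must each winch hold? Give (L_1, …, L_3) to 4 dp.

cable 1: Δx=6.5000, Δy=-1.5000; L_1 = √(Δx²+Δy²) = 6.6708
cable 2: Δx=-5.5000, Δy=3.5000; L_2 = √(Δx²+Δy²) = 6.5192
cable 3: Δx=6.5000, Δy=3.5000; L_3 = √(Δx²+Δy²) = 7.3824

(6.6708, 6.5192, 7.3824)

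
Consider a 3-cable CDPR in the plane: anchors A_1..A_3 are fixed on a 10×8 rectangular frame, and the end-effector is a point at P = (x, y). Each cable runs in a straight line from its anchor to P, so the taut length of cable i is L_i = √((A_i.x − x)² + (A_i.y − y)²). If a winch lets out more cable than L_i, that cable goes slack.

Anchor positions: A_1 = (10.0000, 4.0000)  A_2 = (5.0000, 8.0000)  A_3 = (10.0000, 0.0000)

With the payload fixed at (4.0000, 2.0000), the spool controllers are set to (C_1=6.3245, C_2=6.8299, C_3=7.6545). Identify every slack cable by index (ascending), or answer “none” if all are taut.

2, 3

cable 1: √((6.0000)²+(2.0000)²)=6.3246, C_1=6.3245: taut
cable 2: √((1.0000)²+(6.0000)²)=6.0828, C_2=6.8299: slack
cable 3: √((6.0000)²+(-2.0000)²)=6.3246, C_3=7.6545: slack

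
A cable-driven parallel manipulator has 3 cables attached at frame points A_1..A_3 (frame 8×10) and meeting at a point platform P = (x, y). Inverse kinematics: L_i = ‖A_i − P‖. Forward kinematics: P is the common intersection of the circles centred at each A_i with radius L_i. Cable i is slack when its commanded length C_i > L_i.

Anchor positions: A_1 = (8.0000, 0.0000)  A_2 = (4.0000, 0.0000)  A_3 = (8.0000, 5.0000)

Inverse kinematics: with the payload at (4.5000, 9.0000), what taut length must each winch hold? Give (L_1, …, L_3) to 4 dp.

(9.6566, 9.0139, 5.3151)

cable 1: Δx=3.5000, Δy=-9.0000; L_1 = √(Δx²+Δy²) = 9.6566
cable 2: Δx=-0.5000, Δy=-9.0000; L_2 = √(Δx²+Δy²) = 9.0139
cable 3: Δx=3.5000, Δy=-4.0000; L_3 = √(Δx²+Δy²) = 5.3151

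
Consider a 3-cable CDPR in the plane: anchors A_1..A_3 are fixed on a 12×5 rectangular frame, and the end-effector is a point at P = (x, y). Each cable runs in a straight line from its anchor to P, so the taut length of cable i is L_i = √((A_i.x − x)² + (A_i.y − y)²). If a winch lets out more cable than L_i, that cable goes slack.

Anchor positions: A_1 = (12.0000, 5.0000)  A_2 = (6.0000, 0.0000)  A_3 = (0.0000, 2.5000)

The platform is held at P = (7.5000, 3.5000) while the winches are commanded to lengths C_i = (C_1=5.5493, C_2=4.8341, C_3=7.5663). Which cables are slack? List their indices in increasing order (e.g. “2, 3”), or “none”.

1, 2

cable 1: √((4.5000)²+(1.5000)²)=4.7434, C_1=5.5493: slack
cable 2: √((-1.5000)²+(-3.5000)²)=3.8079, C_2=4.8341: slack
cable 3: √((-7.5000)²+(-1.0000)²)=7.5664, C_3=7.5663: taut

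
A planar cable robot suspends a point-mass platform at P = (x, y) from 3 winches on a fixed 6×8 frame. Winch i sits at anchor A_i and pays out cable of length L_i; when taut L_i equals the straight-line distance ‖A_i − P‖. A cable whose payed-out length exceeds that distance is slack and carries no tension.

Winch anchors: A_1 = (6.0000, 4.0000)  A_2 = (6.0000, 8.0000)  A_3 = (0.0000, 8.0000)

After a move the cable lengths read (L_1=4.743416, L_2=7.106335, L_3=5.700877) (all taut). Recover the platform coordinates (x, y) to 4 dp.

(1.5000, 2.5000)

expand ‖A_i−P‖²=L_i² and subtract eq 1 (k_i ≔ ‖A_i‖²−L_i²)
k_1 = 36.0000+16.0000−22.5000 = 29.5000
eq1−eq2 → [0.0000  -8.0000]·P = -20.0000
eq1−eq3 → [12.0000  -8.0000]·P = -2.0000
2×2 solve → P = (1.5000, 2.5000)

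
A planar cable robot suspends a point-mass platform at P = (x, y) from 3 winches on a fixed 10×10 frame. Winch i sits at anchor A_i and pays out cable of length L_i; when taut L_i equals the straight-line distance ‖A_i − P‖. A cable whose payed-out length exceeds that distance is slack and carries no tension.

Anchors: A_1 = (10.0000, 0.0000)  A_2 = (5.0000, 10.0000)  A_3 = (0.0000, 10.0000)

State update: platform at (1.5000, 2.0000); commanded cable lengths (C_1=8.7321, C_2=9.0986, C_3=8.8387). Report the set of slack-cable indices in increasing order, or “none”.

i=1: geometric 8.7321 vs commanded 8.7321 ⇒ taut
i=2: geometric 8.7321 vs commanded 9.0986 ⇒ slack
i=3: geometric 8.1394 vs commanded 8.8387 ⇒ slack

2, 3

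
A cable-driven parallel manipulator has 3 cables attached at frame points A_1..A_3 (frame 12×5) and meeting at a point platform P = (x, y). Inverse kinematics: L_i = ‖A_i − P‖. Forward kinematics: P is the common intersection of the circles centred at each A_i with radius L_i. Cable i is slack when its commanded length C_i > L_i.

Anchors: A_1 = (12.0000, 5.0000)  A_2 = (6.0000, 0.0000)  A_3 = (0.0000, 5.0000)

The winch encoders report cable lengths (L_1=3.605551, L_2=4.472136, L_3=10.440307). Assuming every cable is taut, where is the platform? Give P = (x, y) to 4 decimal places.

circle eqns → linear via eq_j − eq_1; set c_j = A_j·A_j − L_j²
c_1 = 144.0000+25.0000−13.0000 = 156.0000
12.0000·x + 10.0000·y = c_1−c_2 = 140.0000
24.0000·x + 0.0000·y = c_1−c_3 = 240.0000
solve first two rows → x=10.0000, y=2.0000

(10.0000, 2.0000)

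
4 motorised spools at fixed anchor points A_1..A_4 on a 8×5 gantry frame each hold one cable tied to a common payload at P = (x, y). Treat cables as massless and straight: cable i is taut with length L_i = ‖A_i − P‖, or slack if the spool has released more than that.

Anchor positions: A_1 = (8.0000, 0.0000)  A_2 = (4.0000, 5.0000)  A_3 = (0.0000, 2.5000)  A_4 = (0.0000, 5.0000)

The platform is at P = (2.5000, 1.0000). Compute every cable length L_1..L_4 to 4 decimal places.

L_1: Δ = A_1−P = (5.5000, -1.0000) → ‖Δ‖ = √31.2500 = 5.5902
L_2: Δ = A_2−P = (1.5000, 4.0000) → ‖Δ‖ = √18.2500 = 4.2720
L_3: Δ = A_3−P = (-2.5000, 1.5000) → ‖Δ‖ = √8.5000 = 2.9155
L_4: Δ = A_4−P = (-2.5000, 4.0000) → ‖Δ‖ = √22.2500 = 4.7170

(5.5902, 4.2720, 2.9155, 4.7170)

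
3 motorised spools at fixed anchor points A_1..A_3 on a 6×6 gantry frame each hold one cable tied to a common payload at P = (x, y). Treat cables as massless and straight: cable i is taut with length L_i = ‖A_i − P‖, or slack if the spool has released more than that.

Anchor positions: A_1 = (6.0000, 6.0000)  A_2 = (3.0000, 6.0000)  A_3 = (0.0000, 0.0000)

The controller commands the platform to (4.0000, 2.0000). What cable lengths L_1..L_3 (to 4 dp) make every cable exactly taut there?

(4.4721, 4.1231, 4.4721)

L_1 = √((6.0000−4.0000)² + (6.0000−2.0000)²) = 4.4721
L_2 = √((3.0000−4.0000)² + (6.0000−2.0000)²) = 4.1231
L_3 = √((0.0000−4.0000)² + (0.0000−2.0000)²) = 4.4721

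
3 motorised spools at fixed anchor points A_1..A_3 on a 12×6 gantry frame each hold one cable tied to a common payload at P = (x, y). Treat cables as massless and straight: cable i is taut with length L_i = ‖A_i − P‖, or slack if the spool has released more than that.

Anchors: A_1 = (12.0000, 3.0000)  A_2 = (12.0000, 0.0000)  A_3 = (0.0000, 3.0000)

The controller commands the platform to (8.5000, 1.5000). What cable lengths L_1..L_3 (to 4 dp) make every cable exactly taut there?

L_1 = √((12.0000−8.5000)² + (3.0000−1.5000)²) = 3.8079
L_2 = √((12.0000−8.5000)² + (0.0000−1.5000)²) = 3.8079
L_3 = √((0.0000−8.5000)² + (3.0000−1.5000)²) = 8.6313

(3.8079, 3.8079, 8.6313)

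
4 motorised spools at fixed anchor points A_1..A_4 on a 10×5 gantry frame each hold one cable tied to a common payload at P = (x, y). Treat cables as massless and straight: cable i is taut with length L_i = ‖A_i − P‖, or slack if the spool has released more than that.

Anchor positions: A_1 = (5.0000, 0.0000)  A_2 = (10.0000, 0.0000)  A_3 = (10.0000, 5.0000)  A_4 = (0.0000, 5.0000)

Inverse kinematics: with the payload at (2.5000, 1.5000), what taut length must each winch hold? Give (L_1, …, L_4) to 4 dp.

(2.9155, 7.6485, 8.2765, 4.3012)

cable 1: Δx=2.5000, Δy=-1.5000; L_1 = √(Δx²+Δy²) = 2.9155
cable 2: Δx=7.5000, Δy=-1.5000; L_2 = √(Δx²+Δy²) = 7.6485
cable 3: Δx=7.5000, Δy=3.5000; L_3 = √(Δx²+Δy²) = 8.2765
cable 4: Δx=-2.5000, Δy=3.5000; L_4 = √(Δx²+Δy²) = 4.3012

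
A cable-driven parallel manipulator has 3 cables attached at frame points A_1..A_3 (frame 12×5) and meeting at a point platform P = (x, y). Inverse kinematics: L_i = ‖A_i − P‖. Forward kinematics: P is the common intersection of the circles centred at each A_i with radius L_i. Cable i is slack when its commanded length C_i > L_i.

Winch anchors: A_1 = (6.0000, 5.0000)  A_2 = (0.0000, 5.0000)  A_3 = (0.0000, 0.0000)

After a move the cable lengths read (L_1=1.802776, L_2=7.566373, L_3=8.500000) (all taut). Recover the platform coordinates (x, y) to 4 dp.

(7.5000, 4.0000)

each cable: (A_i−P)·(A_i−P) = L_i²; let k_i = ‖A_i‖²−L_i²
k_1 = 36.0000+25.0000−3.2500 = 57.7500
row 1: 12.0000x + 0.0000y = 90.0000  (k_2=-32.2500)
row 2: 12.0000x + 10.0000y = 130.0000  (k_3=-72.2500)
Cramer on rows 1–2 → x = 7.5000, y = 4.0000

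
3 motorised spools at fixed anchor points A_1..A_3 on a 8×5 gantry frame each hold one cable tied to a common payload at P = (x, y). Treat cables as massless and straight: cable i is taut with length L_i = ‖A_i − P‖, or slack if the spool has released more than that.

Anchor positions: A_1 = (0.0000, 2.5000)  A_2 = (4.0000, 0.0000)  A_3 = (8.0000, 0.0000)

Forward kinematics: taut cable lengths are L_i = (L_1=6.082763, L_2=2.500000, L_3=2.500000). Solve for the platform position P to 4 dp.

(6.0000, 1.5000)

circle eqns → linear via eq_j − eq_1; set q_j = A_j·A_j − L_j²
q_1 = 0.0000+6.2500−37.0000 = -30.7500
-8.0000·x + 5.0000·y = q_1−q_2 = -40.5000
-16.0000·x + 5.0000·y = q_1−q_3 = -88.5000
solve first two rows → x=6.0000, y=1.5000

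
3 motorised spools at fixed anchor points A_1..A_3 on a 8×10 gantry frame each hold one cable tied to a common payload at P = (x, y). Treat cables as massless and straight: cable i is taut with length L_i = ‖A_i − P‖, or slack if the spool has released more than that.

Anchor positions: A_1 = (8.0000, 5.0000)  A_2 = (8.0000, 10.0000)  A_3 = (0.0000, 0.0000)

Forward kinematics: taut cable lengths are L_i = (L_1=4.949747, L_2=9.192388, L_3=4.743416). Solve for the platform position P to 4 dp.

(4.5000, 1.5000)

circle eqns → linear via eq_j − eq_1; set c_j = A_j·A_j − L_j²
c_1 = 64.0000+25.0000−24.5000 = 64.5000
0.0000·x − 10.0000·y = c_1−c_2 = -15.0000
16.0000·x + 10.0000·y = c_1−c_3 = 87.0000
solve first two rows → x=4.5000, y=1.5000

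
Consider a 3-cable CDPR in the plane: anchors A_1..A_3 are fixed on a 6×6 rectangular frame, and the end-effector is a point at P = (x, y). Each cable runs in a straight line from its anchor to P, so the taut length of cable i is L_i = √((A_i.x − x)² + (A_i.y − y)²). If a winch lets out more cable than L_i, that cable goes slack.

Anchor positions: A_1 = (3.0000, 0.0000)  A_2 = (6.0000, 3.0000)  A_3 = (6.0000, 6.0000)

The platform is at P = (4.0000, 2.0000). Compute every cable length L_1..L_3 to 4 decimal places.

L_1 = √((3.0000−4.0000)² + (0.0000−2.0000)²) = 2.2361
L_2 = √((6.0000−4.0000)² + (3.0000−2.0000)²) = 2.2361
L_3 = √((6.0000−4.0000)² + (6.0000−2.0000)²) = 4.4721

(2.2361, 2.2361, 4.4721)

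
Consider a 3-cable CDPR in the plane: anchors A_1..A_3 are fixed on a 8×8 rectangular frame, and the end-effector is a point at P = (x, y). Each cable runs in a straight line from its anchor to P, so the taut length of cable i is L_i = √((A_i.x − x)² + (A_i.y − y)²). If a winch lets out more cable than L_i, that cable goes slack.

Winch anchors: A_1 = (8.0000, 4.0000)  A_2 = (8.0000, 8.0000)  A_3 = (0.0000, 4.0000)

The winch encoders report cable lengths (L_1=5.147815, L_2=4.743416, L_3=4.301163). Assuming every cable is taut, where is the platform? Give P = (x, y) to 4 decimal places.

each cable: (A_i−P)·(A_i−P) = L_i²; let k_i = ‖A_i‖²−L_i²
k_1 = 64.0000+16.0000−26.5000 = 53.5000
row 1: 0.0000x − 8.0000y = -52.0000  (k_2=105.5000)
row 2: 16.0000x + 0.0000y = 56.0000  (k_3=-2.5000)
Cramer on rows 1–2 → x = 3.5000, y = 6.5000

(3.5000, 6.5000)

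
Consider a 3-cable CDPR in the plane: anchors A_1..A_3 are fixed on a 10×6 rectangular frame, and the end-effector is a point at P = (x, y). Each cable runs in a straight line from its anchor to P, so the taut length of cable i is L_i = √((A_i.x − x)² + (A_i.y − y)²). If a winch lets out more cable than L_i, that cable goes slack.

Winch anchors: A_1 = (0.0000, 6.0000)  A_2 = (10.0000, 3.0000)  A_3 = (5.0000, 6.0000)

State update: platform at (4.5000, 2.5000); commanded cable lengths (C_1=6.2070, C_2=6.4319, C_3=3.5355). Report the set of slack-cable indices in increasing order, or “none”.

i=1: geometric 5.7009 vs commanded 6.2070 ⇒ slack
i=2: geometric 5.5227 vs commanded 6.4319 ⇒ slack
i=3: geometric 3.5355 vs commanded 3.5355 ⇒ taut

1, 2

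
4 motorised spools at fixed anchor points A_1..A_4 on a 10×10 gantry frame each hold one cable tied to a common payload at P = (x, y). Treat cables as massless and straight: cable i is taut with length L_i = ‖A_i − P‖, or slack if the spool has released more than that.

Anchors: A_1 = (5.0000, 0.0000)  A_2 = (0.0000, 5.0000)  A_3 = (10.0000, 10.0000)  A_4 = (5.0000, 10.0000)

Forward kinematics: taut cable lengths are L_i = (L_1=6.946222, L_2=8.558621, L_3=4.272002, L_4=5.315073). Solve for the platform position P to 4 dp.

(8.5000, 6.0000)

circle eqns → linear via eq_j − eq_1; set c_j = A_j·A_j − L_j²
c_1 = 25.0000+0.0000−48.2500 = -23.2500
10.0000·x − 10.0000·y = c_1−c_2 = 25.0000
-10.0000·x − 20.0000·y = c_1−c_3 = -205.0000
0.0000·x − 20.0000·y = c_1−c_4 = -120.0000
solve first two rows → x=8.5000, y=6.0000
check cable 4: ‖A_4−P‖² = 28.2500 ≈ L_4² = 28.2500 ✓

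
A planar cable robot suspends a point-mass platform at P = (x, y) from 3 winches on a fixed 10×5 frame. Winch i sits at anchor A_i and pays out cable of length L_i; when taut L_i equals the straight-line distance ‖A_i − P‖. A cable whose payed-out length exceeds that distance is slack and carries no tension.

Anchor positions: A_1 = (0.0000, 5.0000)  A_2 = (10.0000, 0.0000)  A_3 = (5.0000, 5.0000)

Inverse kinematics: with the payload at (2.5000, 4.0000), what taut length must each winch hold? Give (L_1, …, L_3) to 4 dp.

(2.6926, 8.5000, 2.6926)

cable 1: Δx=-2.5000, Δy=1.0000; L_1 = √(Δx²+Δy²) = 2.6926
cable 2: Δx=7.5000, Δy=-4.0000; L_2 = √(Δx²+Δy²) = 8.5000
cable 3: Δx=2.5000, Δy=1.0000; L_3 = √(Δx²+Δy²) = 2.6926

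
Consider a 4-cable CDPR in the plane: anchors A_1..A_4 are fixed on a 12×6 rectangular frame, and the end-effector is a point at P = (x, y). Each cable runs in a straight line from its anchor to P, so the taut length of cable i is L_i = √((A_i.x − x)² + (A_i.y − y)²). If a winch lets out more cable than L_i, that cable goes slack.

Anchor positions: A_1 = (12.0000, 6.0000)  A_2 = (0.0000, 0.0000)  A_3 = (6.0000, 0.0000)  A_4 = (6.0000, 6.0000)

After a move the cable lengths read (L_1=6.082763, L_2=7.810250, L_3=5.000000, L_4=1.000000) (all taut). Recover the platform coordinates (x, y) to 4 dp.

(6.0000, 5.0000)

circle eqns → linear via eq_j − eq_1; set c_j = A_j·A_j − L_j²
c_1 = 144.0000+36.0000−37.0000 = 143.0000
24.0000·x + 12.0000·y = c_1−c_2 = 204.0000
12.0000·x + 12.0000·y = c_1−c_3 = 132.0000
12.0000·x + 0.0000·y = c_1−c_4 = 72.0000
solve first two rows → x=6.0000, y=5.0000
check cable 4: ‖A_4−P‖² = 1.0000 ≈ L_4² = 1.0000 ✓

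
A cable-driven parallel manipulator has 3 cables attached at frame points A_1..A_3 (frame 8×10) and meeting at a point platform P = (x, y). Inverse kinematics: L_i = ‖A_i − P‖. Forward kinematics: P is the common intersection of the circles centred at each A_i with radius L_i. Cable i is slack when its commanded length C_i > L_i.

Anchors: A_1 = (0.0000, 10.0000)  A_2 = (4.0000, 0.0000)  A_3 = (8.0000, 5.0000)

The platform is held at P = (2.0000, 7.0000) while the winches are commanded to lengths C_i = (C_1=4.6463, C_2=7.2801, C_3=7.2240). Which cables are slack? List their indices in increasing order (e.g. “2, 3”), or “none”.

cable 1: √((-2.0000)²+(3.0000)²)=3.6056, C_1=4.6463: slack
cable 2: √((2.0000)²+(-7.0000)²)=7.2801, C_2=7.2801: taut
cable 3: √((6.0000)²+(-2.0000)²)=6.3246, C_3=7.2240: slack

1, 3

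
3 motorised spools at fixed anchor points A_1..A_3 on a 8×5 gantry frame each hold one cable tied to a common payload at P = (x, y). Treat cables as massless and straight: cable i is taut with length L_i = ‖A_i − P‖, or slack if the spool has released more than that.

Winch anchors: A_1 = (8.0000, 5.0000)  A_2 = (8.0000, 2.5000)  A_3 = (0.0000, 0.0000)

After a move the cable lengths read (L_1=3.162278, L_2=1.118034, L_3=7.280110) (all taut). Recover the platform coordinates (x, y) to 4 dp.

circle eqns → linear via eq_j − eq_1; set k_j = A_j·A_j − L_j²
k_1 = 64.0000+25.0000−10.0000 = 79.0000
0.0000·x + 5.0000·y = k_1−k_2 = 10.0000
16.0000·x + 10.0000·y = k_1−k_3 = 132.0000
solve first two rows → x=7.0000, y=2.0000

(7.0000, 2.0000)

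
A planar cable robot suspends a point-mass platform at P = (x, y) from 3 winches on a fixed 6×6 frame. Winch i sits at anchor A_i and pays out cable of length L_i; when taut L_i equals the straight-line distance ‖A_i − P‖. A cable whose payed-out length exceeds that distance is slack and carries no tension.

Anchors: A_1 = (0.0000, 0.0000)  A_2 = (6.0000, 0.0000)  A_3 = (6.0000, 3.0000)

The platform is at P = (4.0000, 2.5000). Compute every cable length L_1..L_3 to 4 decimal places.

cable 1: Δx=-4.0000, Δy=-2.5000; L_1 = √(Δx²+Δy²) = 4.7170
cable 2: Δx=2.0000, Δy=-2.5000; L_2 = √(Δx²+Δy²) = 3.2016
cable 3: Δx=2.0000, Δy=0.5000; L_3 = √(Δx²+Δy²) = 2.0616

(4.7170, 3.2016, 2.0616)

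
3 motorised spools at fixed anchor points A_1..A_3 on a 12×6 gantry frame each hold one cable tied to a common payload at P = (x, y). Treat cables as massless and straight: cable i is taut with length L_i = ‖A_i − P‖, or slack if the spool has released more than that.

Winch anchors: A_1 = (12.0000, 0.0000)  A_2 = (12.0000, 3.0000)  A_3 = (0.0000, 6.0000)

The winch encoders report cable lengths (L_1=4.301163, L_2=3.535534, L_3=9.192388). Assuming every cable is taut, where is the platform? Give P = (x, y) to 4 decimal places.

each cable: (A_i−P)·(A_i−P) = L_i²; let q_i = ‖A_i‖²−L_i²
q_1 = 144.0000+0.0000−18.5000 = 125.5000
row 1: 0.0000x − 6.0000y = -15.0000  (q_2=140.5000)
row 2: 24.0000x − 12.0000y = 174.0000  (q_3=-48.5000)
Cramer on rows 1–2 → x = 8.5000, y = 2.5000

(8.5000, 2.5000)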